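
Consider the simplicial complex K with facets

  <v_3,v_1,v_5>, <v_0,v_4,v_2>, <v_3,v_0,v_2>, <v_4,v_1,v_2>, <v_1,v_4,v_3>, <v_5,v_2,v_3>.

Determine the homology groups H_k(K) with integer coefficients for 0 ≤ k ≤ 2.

H_0 ≅ Z,  H_1 ≅ Z,  H_2 = 0.

Take the total order v_0 < v_1 < v_2 < v_3 < v_4 < v_5 on the vertex set. Then K (dimension 2) consists of the simplices:

  0-simplices (6): [v_0], [v_1], [v_2], [v_3], [v_4], [v_5]
  1-simplices (12): [v_0,v_2], [v_0,v_3], [v_0,v_4], [v_1,v_2], [v_1,v_3], [v_1,v_4], [v_1,v_5], [v_2,v_3], [v_2,v_4], [v_2,v_5], [v_3,v_4], [v_3,v_5]
  2-simplices (6): [v_0,v_2,v_3], [v_0,v_2,v_4], [v_1,v_2,v_4], [v_1,v_3,v_4], [v_1,v_3,v_5], [v_2,v_3,v_5]

Hence C_0 ≅ Z^6, C_1 ≅ Z^12, C_2 ≅ Z^6.

The boundary map ∂_1: C_1 → C_0 sends each edge [p,q] (with p < q) to q − p. For instance
  ∂[v_2,v_5] = [v_5] − [v_2].
The resulting 6×12 matrix has rank 5, and its Smith normal form has invariant factors (1,1,1,1,1).

∂_2: C_2 → C_1 acts by ∂[p,q,r] = [q,r] − [p,r] + [p,q]. For instance
  ∂[v_1,v_3,v_5] = [v_3,v_5] − [v_1,v_5] + [v_1,v_3],
  ∂[v_2,v_3,v_5] = [v_3,v_5] − [v_2,v_5] + [v_2,v_3].
The 12×6 boundary matrix has rank 6 and Smith normal form diag(1,1,1,1,1,1).

Computing H_k = (kernel of ∂_k) / (image of ∂_{k+1}):

  H_0: rank C_0 − rank ∂_1 = 6 − 5 = 1, and the invariant factors of ∂_1 are all 1, so H_0 = Z.
  H_1: rank ker ∂_1 − rank ∂_2 = (12 − 5) − 6 = 1, and the invariant factors of ∂_2 are all 1, so H_1 = Z.
  H_2: rank ker ∂_2 − rank ∂_3 = (6 − 6) − 0 = 0, and there is no ∂_3, so H_2 = 0.

(K is a triangulation of the cylinder S^1 x I.)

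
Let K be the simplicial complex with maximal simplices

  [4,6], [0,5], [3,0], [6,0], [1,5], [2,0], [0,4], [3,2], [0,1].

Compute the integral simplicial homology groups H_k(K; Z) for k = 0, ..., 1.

Fix the vertex order 0 < 1 < 2 < 3 < 4 < 5 < 6 and write every simplex with vertices in increasing order. Then dim K = 1 and the simplices of K are:

  0-simplices (7): [0], [1], [2], [3], [4], [5], [6]
  1-simplices (9): [0,1], [0,2], [0,3], [0,4], [0,5], [0,6], [1,5], [2,3], [4,6]

so the chain groups are C_0 ≅ Z^7, C_1 ≅ Z^9.

The boundary map ∂_1: C_1 → C_0 is given by ∂[p,q] = [q] − [p]. For instance
  ∂[1,5] = [5] − [1].
The resulting 7×9 matrix has rank 6, and its Smith normal form has invariant factors (1,1,1,1,1,1).

Now H_k = ker ∂_k / im ∂_{k+1}, so:

  H_0: rank C_0 − rank ∂_1 = 7 − 6 = 1, and the invariant factors of ∂_1 are all 1, so H_0 ≅ Z.
  H_1: rank ker ∂_1 − rank ∂_2 = (9 − 6) − 0 = 3, and there is no ∂_2, so H_1 ≅ Z^3.

As a check, the Euler characteristic is 7 − 9 = -2, which agrees with 1 − 3 = -2.

H_0 ≅ Z,  H_1 ≅ Z^3.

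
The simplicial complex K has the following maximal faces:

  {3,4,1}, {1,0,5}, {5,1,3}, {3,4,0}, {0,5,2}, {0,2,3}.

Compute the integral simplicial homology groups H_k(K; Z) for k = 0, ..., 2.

H_0 = Z,  H_1 = Z,  H_2 = 0.

K has 6 vertices, 12 edges, 6 triangles.
rank ∂_0 = 0, rank ∂_1 = 5 ⇒ b_0 = 6 − 0 − 5 = 1; all invariant factors of ∂_1 are 1 so no torsion. So H_0 ≅ Z.
rank ∂_1 = 5, rank ∂_2 = 6 ⇒ b_1 = 12 − 5 − 6 = 1; all invariant factors of ∂_2 are 1 so no torsion. So H_1 ≅ Z.
rank ∂_2 = 6, rank ∂_3 = 0 ⇒ b_2 = 6 − 6 − 0 = 0. So H_2 ≅ 0.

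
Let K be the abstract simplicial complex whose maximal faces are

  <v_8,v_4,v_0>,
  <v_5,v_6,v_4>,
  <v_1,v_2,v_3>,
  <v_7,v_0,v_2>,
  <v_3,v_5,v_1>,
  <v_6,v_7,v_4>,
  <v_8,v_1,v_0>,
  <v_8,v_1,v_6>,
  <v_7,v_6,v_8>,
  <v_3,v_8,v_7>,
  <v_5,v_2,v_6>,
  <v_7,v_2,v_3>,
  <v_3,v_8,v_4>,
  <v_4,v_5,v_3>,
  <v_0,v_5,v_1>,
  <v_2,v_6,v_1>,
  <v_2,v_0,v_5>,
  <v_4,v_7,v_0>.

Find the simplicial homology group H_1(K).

H_1 = Z ⊕ Z_2.

Fix the vertex order v_0 < v_1 < v_2 < v_3 < v_4 < v_5 < v_6 < v_7 < v_8 and write every simplex with vertices in increasing order. Then dim K = 2 and the simplices of K are:

  0-simplices (9): [v_0], [v_1], [v_2], [v_3], [v_4], [v_5], [v_6], [v_7], [v_8]
  1-simplices (27): (27 of them)
  2-simplices (18): (18 of them)

Hence C_0 ≅ Z^9, C_1 ≅ Z^27, C_2 ≅ Z^18.

Boundary ∂_1: C_1 → C_0 is given by ∂[p,q] = [q] − [p]. For instance
  ∂[v_1,v_8] = [v_8] − [v_1].
The resulting 9×27 matrix has rank 8, and its Smith normal form has invariant factors (1,1,1,1,1,1,1,1).

Boundary ∂_2: C_2 → C_1 maps a triangle to the signed sum of its edges. For instance
  ∂[v_3,v_7,v_8] = [v_7,v_8] − [v_3,v_8] + [v_3,v_7],
  ∂[v_6,v_7,v_8] = [v_7,v_8] − [v_6,v_8] + [v_6,v_7].
The 27×18 boundary matrix has rank 18 and Smith normal form diag(1,1,1,1,1,1,1,1,1,1,1,1,1,1,1,1,1,2).

Now H_k = ker ∂_k / im ∂_{k+1}, so:

  H_1: rank ker ∂_1 − rank ∂_2 = (27 − 8) − 18 = 1, and ∂_2 has invariant factor 2 > 1, so H_1 = Z ⊕ Z_2.

(K is a triangulation of the Klein bottle.)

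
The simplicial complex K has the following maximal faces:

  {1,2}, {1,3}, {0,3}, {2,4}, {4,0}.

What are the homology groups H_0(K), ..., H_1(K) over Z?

K has 5 vertices, 5 edges.
rank ∂_0 = 0, rank ∂_1 = 4 ⇒ b_0 = 5 − 0 − 4 = 1; all invariant factors of ∂_1 are 1 so no torsion. So H_0 = Z.
rank ∂_1 = 4, rank ∂_2 = 0 ⇒ b_1 = 5 − 4 − 0 = 1. So H_1 = Z.

H_0 ≅ Z,  H_1 ≅ Z.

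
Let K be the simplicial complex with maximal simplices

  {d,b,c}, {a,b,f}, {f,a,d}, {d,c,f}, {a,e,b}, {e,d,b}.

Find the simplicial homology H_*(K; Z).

H_0 ≅ Z,  H_1 ≅ Z,  H_2 = 0.

Take the total order a < b < c < d < e < f on the vertex set. Then K (dimension 2) consists of the simplices:

  0-simplices (6): a, b, c, d, e, f
  1-simplices (12): ab, ad, ae, af, bc, bd, be, bf, cd, cf, de, df
  2-simplices (6): abe, abf, adf, bcd, bde, cdf

giving chain groups C_0 ≅ Z^6, C_1 ≅ Z^12, C_2 ≅ Z^6.

∂_1: C_1 → C_0 maps an edge to its endpoints' difference, ∂[p,q] = q − p. For instance
  ∂cf = f − c.
As a 6×12 matrix over Z this has rank 5, with invariant factors (1,1,1,1,1).

∂_2: C_2 → C_1 maps a triangle to the signed sum of its edges. For instance
  ∂adf = df − af + ad,
  ∂abe = be − ae + ab.
As a 12×6 matrix over Z this has rank 6, with invariant factors (1,1,1,1,1,1).

Reading off H_k = ker ∂_k / im ∂_{k+1}:

  H_0: rank C_0 − rank ∂_1 = 6 − 5 = 1, and the invariant factors of ∂_1 are all 1, so H_0 = Z.
  H_1: rank ker ∂_1 − rank ∂_2 = (12 − 5) − 6 = 1, and the invariant factors of ∂_2 are all 1, so H_1 = Z.
  H_2: rank ker ∂_2 − rank ∂_3 = (6 − 6) − 0 = 0, and there is no ∂_3, so H_2 = 0.

(K is a triangulation of the cylinder S^1 x I.)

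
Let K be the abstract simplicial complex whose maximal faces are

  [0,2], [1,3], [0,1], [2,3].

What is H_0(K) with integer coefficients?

Take the total order 0 < 1 < 2 < 3 on the vertex set. Then K (dimension 1) consists of the simplices:

  0-simplices (4): [0], [1], [2], [3]
  1-simplices (4): [0,1], [0,2], [1,3], [2,3]

Hence C_0 ≅ Z^4, C_1 ≅ Z^4.

Boundary ∂_1: C_1 → C_0 sends each edge [p,q] (with p < q) to q − p. For instance
  ∂[0,2] = [2] − [0].
As a 4×4 matrix over Z this has rank 3, with invariant factors (1,1,1).

Computing H_k = (kernel of ∂_k) / (image of ∂_{k+1}):

  H_0: rank C_0 − rank ∂_1 = 4 − 3 = 1, and the invariant factors of ∂_1 are all 1, so H_0 ≅ Z.

H_0 ≅ Z.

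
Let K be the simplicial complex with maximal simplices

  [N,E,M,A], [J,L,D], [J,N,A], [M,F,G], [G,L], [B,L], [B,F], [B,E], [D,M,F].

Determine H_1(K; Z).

H_1 = Z^4.

We work with the vertex ordering A < B < D < E < F < G < J < L < M < N. The simplices of K, each written with vertices in increasing order, are:

  0-simplices (10): A, B, D, E, F, G, J, L, M, N
  1-simplices (20): AE, AJ, AM, AN, BE, BF, BL, DF, DJ, DL, DM, EM, EN, FG, FM, GL, GM, JL, JN, MN
  2-simplices (8): AEM, AEN, AJN, AMN, DFM, DJL, EMN, FGM
  3-simplices (1): AEMN

so the chain groups are C_0 ≅ Z^10, C_1 ≅ Z^20, C_2 ≅ Z^8, C_3 ≅ Z^1.

∂_1: C_1 → C_0 sends each edge [p,q] (with p < q) to q − p. For instance
  ∂EN = N − E.
The resulting 10×20 matrix has rank 9, and its Smith normal form has invariant factors (1,1,1,1,1,1,1,1,1).

∂_2: C_2 → C_1 maps a triangle to the signed sum of its edges. For instance
  ∂DJL = JL − DL + DJ,
  ∂EMN = MN − EN + EM.
The resulting 20×8 matrix has rank 7, and its Smith normal form has invariant factors (1,1,1,1,1,1,1).

∂_3: C_3 → C_2 sends each 3-simplex σ to the alternating sum Σ_i (−1)^i (σ with its i-th vertex removed). For instance
  ∂AEMN = EMN − AMN + AEN − AEM.
The 8×1 boundary matrix has rank 1 and Smith normal form diag(1).

Now H_k = ker ∂_k / im ∂_{k+1}, so:

  H_1: rank ker ∂_1 − rank ∂_2 = (20 − 9) − 7 = 4, and the invariant factors of ∂_2 are all 1, so H_1 = Z^4.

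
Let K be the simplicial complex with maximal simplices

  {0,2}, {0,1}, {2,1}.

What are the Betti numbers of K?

b_0 = 1, b_1 = 1.

Fix the vertex order 0 < 1 < 2 and write every simplex with vertices in increasing order. Then dim K = 1 and the simplices of K are:

  0-simplices (3): [0], [1], [2]
  1-simplices (3): [0,1], [0,2], [1,2]

so the chain groups are C_0 ≅ Z^3, C_1 ≅ Z^3.

Boundary ∂_1: C_1 → C_0 is given by ∂[p,q] = [q] − [p]. For instance
  ∂[1,2] = [2] − [1].
As a 3×3 matrix over Z this has rank 2, with invariant factors (1,1).

Reading off H_k = ker ∂_k / im ∂_{k+1}:

  H_0: rank C_0 − rank ∂_1 = 3 − 2 = 1, and the invariant factors of ∂_1 are all 1, so H_0 ≅ Z.
  H_1: rank ker ∂_1 − rank ∂_2 = (3 − 2) − 0 = 1, and there is no ∂_2, so H_1 ≅ Z.

Hence the Betti numbers are b_0 = 1, b_1 = 1.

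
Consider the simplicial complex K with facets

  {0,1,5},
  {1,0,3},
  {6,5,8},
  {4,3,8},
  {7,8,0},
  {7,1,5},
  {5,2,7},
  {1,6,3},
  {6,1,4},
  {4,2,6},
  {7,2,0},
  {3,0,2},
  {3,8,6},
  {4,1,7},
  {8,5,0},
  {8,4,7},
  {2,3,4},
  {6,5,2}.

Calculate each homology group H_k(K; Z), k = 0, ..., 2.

H_0 ≅ Z,  H_1 ≅ Z ⊕ Z/2Z,  H_2 = 0.

Take the total order 0 < 1 < 2 < 3 < 4 < 5 < 6 < 7 < 8 on the vertex set. Then K (dimension 2) consists of the simplices:

  0-simplices (9): [0], [1], [2], [3], [4], [5], [6], [7], [8]
  1-simplices (27): (27 of them)
  2-simplices (18): [0,1,3], [0,1,5], [0,2,3], [0,2,7], [0,5,8], [0,7,8], [1,3,6], [1,4,6], [1,4,7], [1,5,7], [2,3,4], [2,4,6], [2,5,6], [2,5,7], [3,4,8], [3,6,8], [4,7,8], [5,6,8]

giving chain groups C_0 ≅ Z^9, C_1 ≅ Z^27, C_2 ≅ Z^18.

∂_1: C_1 → C_0 is given by ∂[p,q] = [q] − [p]. For instance
  ∂[0,2] = [2] − [0].
The resulting 9×27 matrix has rank 8, and its Smith normal form has invariant factors (1,1,1,1,1,1,1,1).

The boundary map ∂_2: C_2 → C_1 sends each 2-simplex [p,q,r] to [q,r] − [p,r] + [p,q]. For instance
  ∂[4,7,8] = [7,8] − [4,8] + [4,7],
  ∂[0,2,3] = [2,3] − [0,3] + [0,2].
The resulting 27×18 matrix has rank 18, and its Smith normal form has invariant factors (1,1,1,1,1,1,1,1,1,1,1,1,1,1,1,1,1,2).

From H_k ≅ ker(∂_k) / im(∂_{k+1}) we obtain:

  H_0: rank C_0 − rank ∂_1 = 9 − 8 = 1, and the invariant factors of ∂_1 are all 1, so H_0 = Z.
  H_1: rank ker ∂_1 − rank ∂_2 = (27 − 8) − 18 = 1, and ∂_2 has invariant factor 2 > 1, so H_1 = Z ⊕ Z/2Z.
  H_2: rank ker ∂_2 − rank ∂_3 = (18 − 18) − 0 = 0, and there is no ∂_3, so H_2 = 0.

(K is a triangulation of the Klein bottle.)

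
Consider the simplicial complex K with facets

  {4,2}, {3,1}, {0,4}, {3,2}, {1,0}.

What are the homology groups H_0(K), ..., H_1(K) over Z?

Take the total order 0 < 1 < 2 < 3 < 4 on the vertex set. Then K (dimension 1) consists of the simplices:

  0-simplices (5): [0], [1], [2], [3], [4]
  1-simplices (5): [0,1], [0,4], [1,3], [2,3], [2,4]

Hence C_0 ≅ Z^5, C_1 ≅ Z^5.

The boundary map ∂_1: C_1 → C_0 sends each edge [p,q] (with p < q) to q − p. For instance
  ∂[0,4] = [4] − [0].
The resulting 5×5 matrix has rank 4, and its Smith normal form has invariant factors (1,1,1,1).

Reading off H_k = ker ∂_k / im ∂_{k+1}:

  H_0: rank C_0 − rank ∂_1 = 5 − 4 = 1, and the invariant factors of ∂_1 are all 1, so H_0 ≅ Z.
  H_1: rank ker ∂_1 − rank ∂_2 = (5 − 4) − 0 = 1, and there is no ∂_2, so H_1 ≅ Z.

As a check, the Euler characteristic is 5 − 5 = 0, which agrees with 1 − 1 = 0.

H_0 ≅ Z,  H_1 ≅ Z.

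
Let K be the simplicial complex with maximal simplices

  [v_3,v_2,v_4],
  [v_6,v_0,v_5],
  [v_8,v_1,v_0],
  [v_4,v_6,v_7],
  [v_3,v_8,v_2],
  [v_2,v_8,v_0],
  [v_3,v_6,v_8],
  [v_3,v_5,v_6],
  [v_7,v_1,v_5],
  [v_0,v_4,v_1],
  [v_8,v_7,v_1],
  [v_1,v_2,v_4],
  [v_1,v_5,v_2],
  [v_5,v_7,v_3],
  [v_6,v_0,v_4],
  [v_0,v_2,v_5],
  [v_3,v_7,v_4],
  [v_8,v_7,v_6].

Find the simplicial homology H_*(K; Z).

We work with the vertex ordering v_0 < v_1 < v_2 < v_3 < v_4 < v_5 < v_6 < v_7 < v_8. The simplices of K, each written with vertices in increasing order, are:

  0-simplices (9): [v_0], [v_1], [v_2], [v_3], [v_4], [v_5], [v_6], [v_7], [v_8]
  1-simplices (27): (27 of them)
  2-simplices (18): (18 of them)

so the chain groups are C_0 ≅ Z^9, C_1 ≅ Z^27, C_2 ≅ Z^18.

The boundary map ∂_1: C_1 → C_0 sends each edge [p,q] (with p < q) to q − p. For instance
  ∂[v_1,v_4] = [v_4] − [v_1].
The resulting 9×27 matrix has rank 8, and its Smith normal form has invariant factors (1,1,1,1,1,1,1,1).

Boundary ∂_2: C_2 → C_1 maps a triangle to the signed sum of its edges. For instance
  ∂[v_1,v_7,v_8] = [v_7,v_8] − [v_1,v_8] + [v_1,v_7],
  ∂[v_1,v_5,v_7] = [v_5,v_7] − [v_1,v_7] + [v_1,v_5].
This gives a 27×18 integer matrix of rank 18; reducing to Smith normal form yields diagonal entries (1,1,1,1,1,1,1,1,1,1,1,1,1,1,1,1,1,2).

From H_k ≅ ker(∂_k) / im(∂_{k+1}) we obtain:

  H_0: rank C_0 − rank ∂_1 = 9 − 8 = 1, and the invariant factors of ∂_1 are all 1, so H_0 = Z.
  H_1: rank ker ∂_1 − rank ∂_2 = (27 − 8) − 18 = 1, and ∂_2 has invariant factor 2 > 1, so H_1 = Z ⊕ Z/2.
  H_2: rank ker ∂_2 − rank ∂_3 = (18 − 18) − 0 = 0, and there is no ∂_3, so H_2 = 0.

(K is a triangulation of the Klein bottle.)

H_0 = Z,  H_1 = Z ⊕ Z/2,  H_2 = 0.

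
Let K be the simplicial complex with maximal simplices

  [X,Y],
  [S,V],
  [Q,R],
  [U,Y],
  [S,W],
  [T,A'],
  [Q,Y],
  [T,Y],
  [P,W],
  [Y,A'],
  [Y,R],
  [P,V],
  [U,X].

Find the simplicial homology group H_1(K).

H_1 = Z^4.

We work with the vertex ordering P < Q < R < S < T < U < V < W < X < Y < A'. The simplices of K, each written with vertices in increasing order, are:

  0-simplices (11): [P], [Q], [R], [S], [T], [U], [V], [W], [X], [Y], [A']
  1-simplices (13): [P,V], [P,W], [Q,R], [Q,Y], [R,Y], [S,V], [S,W], [T,Y], [T,A'], [U,X], [U,Y], [X,Y], [Y,A']

giving chain groups C_0 ≅ Z^11, C_1 ≅ Z^13.

Boundary ∂_1: C_1 → C_0 sends each edge [p,q] (with p < q) to q − p. For instance
  ∂[U,Y] = [Y] − [U].
As a 11×13 matrix over Z this has rank 9, with invariant factors (1,1,1,1,1,1,1,1,1).

Now H_k = ker ∂_k / im ∂_{k+1}, so:

  H_1: rank ker ∂_1 − rank ∂_2 = (13 − 9) − 0 = 4, and there is no ∂_2, so H_1 = Z^4.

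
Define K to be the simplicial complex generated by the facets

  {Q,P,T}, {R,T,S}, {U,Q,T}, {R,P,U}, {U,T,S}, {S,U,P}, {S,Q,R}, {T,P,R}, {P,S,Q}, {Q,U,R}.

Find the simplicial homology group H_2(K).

H_2 = 0.

Order the vertices as P < Q < R < S < T < U. Listing each simplex with vertices in this order, K has dimension 2 with simplices:

  0-simplices (6): P, Q, R, S, T, U
  1-simplices (15): PQ, PR, PS, PT, PU, QR, QS, QT, QU, RS, RT, RU, ST, SU, TU
  2-simplices (10): PQS, PQT, PRT, PRU, PSU, QRS, QRU, QTU, RST, STU

so the chain groups are C_0 ≅ Z^6, C_1 ≅ Z^15, C_2 ≅ Z^10.

∂_1: C_1 → C_0 maps an edge to its endpoints' difference, ∂[p,q] = q − p. For instance
  ∂ST = T − S.
The resulting 6×15 matrix has rank 5, and its Smith normal form has invariant factors (1,1,1,1,1).

The boundary map ∂_2: C_2 → C_1 sends each 2-simplex [p,q,r] to [q,r] − [p,r] + [p,q]. For instance
  ∂QRU = RU − QU + QR,
  ∂PSU = SU − PU + PS.
The 15×10 boundary matrix has rank 10 and Smith normal form diag(1,1,1,1,1,1,1,1,1,2).

Computing H_k = (kernel of ∂_k) / (image of ∂_{k+1}):

  H_2: rank ker ∂_2 − rank ∂_3 = (10 − 10) − 0 = 0, and there is no ∂_3, so H_2 ≅ 0.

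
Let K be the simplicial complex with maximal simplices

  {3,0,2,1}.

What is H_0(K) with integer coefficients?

K has 4 vertices, 6 edges, 4 triangles, 1 3-simplex.
rank ∂_0 = 0, rank ∂_1 = 3 ⇒ b_0 = 4 − 0 − 3 = 1; all invariant factors of ∂_1 are 1 so no torsion. So H_0 = Z.

H_0 = Z.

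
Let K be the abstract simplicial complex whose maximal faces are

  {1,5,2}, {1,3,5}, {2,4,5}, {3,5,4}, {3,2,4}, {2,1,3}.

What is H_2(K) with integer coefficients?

H_2 = Z.

Fix the vertex order 1 < 2 < 3 < 4 < 5 and write every simplex with vertices in increasing order. Then dim K = 2 and the simplices of K are:

  0-simplices (5): [1], [2], [3], [4], [5]
  1-simplices (9): [1,2], [1,3], [1,5], [2,3], [2,4], [2,5], [3,4], [3,5], [4,5]
  2-simplices (6): [1,2,3], [1,2,5], [1,3,5], [2,3,4], [2,4,5], [3,4,5]

so the chain groups are C_0 ≅ Z^5, C_1 ≅ Z^9, C_2 ≅ Z^6.

The boundary map ∂_1: C_1 → C_0 is given by ∂[p,q] = [q] − [p]. For instance
  ∂[1,2] = [2] − [1].
The resulting 5×9 matrix has rank 4, and its Smith normal form has invariant factors (1,1,1,1).

The boundary map ∂_2: C_2 → C_1 sends each 2-simplex [p,q,r] to [q,r] − [p,r] + [p,q]. For instance
  ∂[1,2,3] = [2,3] − [1,3] + [1,2],
  ∂[2,3,4] = [3,4] − [2,4] + [2,3].
The resulting 9×6 matrix has rank 5, and its Smith normal form has invariant factors (1,1,1,1,1).

From H_k ≅ ker(∂_k) / im(∂_{k+1}) we obtain:

  H_2: rank ker ∂_2 − rank ∂_3 = (6 − 5) − 0 = 1, and there is no ∂_3, so H_2 ≅ Z.

(K is a triangulation of the 2-sphere S^2.)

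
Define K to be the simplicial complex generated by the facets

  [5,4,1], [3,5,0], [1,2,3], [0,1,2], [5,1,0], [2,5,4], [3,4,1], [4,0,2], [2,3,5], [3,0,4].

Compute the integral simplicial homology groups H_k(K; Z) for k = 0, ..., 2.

Fix the vertex order 0 < 1 < 2 < 3 < 4 < 5 and write every simplex with vertices in increasing order. Then dim K = 2 and the simplices of K are:

  0-simplices (6): [0], [1], [2], [3], [4], [5]
  1-simplices (15): [0,1], [0,2], [0,3], [0,4], [0,5], [1,2], [1,3], [1,4], [1,5], [2,3], [2,4], [2,5], [3,4], [3,5], [4,5]
  2-simplices (10): [0,1,2], [0,1,5], [0,2,4], [0,3,4], [0,3,5], [1,2,3], [1,3,4], [1,4,5], [2,3,5], [2,4,5]

giving chain groups C_0 ≅ Z^6, C_1 ≅ Z^15, C_2 ≅ Z^10.

The boundary map ∂_1: C_1 → C_0 is given by ∂[p,q] = [q] − [p]. For instance
  ∂[2,3] = [3] − [2].
The 6×15 boundary matrix has rank 5 and Smith normal form diag(1,1,1,1,1).

Boundary ∂_2: C_2 → C_1 sends each 2-simplex [p,q,r] to [q,r] − [p,r] + [p,q]. For instance
  ∂[0,2,4] = [2,4] − [0,4] + [0,2],
  ∂[1,2,3] = [2,3] − [1,3] + [1,2].
As a 15×10 matrix over Z this has rank 10, with invariant factors (1,1,1,1,1,1,1,1,1,2).

Reading off H_k = ker ∂_k / im ∂_{k+1}:

  H_0: rank C_0 − rank ∂_1 = 6 − 5 = 1, and the invariant factors of ∂_1 are all 1, so H_0 ≅ Z.
  H_1: rank ker ∂_1 − rank ∂_2 = (15 − 5) − 10 = 0, and ∂_2 has invariant factor 2 > 1, so H_1 ≅ Z/2.
  H_2: rank ker ∂_2 − rank ∂_3 = (10 − 10) − 0 = 0, and there is no ∂_3, so H_2 ≅ 0.

H_0 ≅ Z,  H_1 ≅ Z/2,  H_2 = 0.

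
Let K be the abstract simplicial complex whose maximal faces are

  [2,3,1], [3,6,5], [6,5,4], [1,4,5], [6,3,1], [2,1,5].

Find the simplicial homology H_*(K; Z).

Fix the vertex order 1 < 2 < 3 < 4 < 5 < 6 and write every simplex with vertices in increasing order. Then dim K = 2 and the simplices of K are:

  0-simplices (6): [1], [2], [3], [4], [5], [6]
  1-simplices (12): [1,2], [1,3], [1,4], [1,5], [1,6], [2,3], [2,5], [3,5], [3,6], [4,5], [4,6], [5,6]
  2-simplices (6): [1,2,3], [1,2,5], [1,3,6], [1,4,5], [3,5,6], [4,5,6]

so the chain groups are C_0 ≅ Z^6, C_1 ≅ Z^12, C_2 ≅ Z^6.

Boundary ∂_1: C_1 → C_0 is given by ∂[p,q] = [q] − [p].
As a 6×12 matrix over Z this has rank 5, with invariant factors (1,1,1,1,1).

Boundary ∂_2: C_2 → C_1 sends each 2-simplex [p,q,r] to [q,r] − [p,r] + [p,q]. For instance
  ∂[1,3,6] = [3,6] − [1,6] + [1,3],
  ∂[4,5,6] = [5,6] − [4,6] + [4,5].
This gives a 12×6 integer matrix of rank 6; reducing to Smith normal form yields diagonal entries (1,1,1,1,1,1).

Now H_k = ker ∂_k / im ∂_{k+1}, so:

  H_0: rank C_0 − rank ∂_1 = 6 − 5 = 1, and the invariant factors of ∂_1 are all 1, so H_0 = Z.
  H_1: rank ker ∂_1 − rank ∂_2 = (12 − 5) − 6 = 1, and the invariant factors of ∂_2 are all 1, so H_1 = Z.
  H_2: rank ker ∂_2 − rank ∂_3 = (6 − 6) − 0 = 0, and there is no ∂_3, so H_2 = 0.

H_0 ≅ Z,  H_1 ≅ Z,  H_2 = 0.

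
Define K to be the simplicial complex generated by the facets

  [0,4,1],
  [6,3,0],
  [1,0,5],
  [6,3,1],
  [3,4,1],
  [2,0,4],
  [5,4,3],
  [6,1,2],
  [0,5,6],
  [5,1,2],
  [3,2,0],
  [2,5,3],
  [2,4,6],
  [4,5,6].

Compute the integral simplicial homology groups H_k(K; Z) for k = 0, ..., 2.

H_0 = Z,  H_1 = Z^2,  H_2 = Z.

Take the total order 0 < 1 < 2 < 3 < 4 < 5 < 6 on the vertex set. Then K (dimension 2) consists of the simplices:

  0-simplices (7): [0], [1], [2], [3], [4], [5], [6]
  1-simplices (21): [0,1], [0,2], [0,3], [0,4], [0,5], [0,6], [1,2], [1,3], [1,4], [1,5], [1,6], [2,3], [2,4], [2,5], [2,6], [3,4], [3,5], [3,6], [4,5], [4,6], [5,6]
  2-simplices (14): [0,1,4], [0,1,5], [0,2,3], [0,2,4], [0,3,6], [0,5,6], [1,2,5], [1,2,6], [1,3,4], [1,3,6], [2,3,5], [2,4,6], [3,4,5], [4,5,6]

giving chain groups C_0 ≅ Z^7, C_1 ≅ Z^21, C_2 ≅ Z^14.

Boundary ∂_1: C_1 → C_0 sends each edge [p,q] (with p < q) to q − p.
This gives a 7×21 integer matrix of rank 6; reducing to Smith normal form yields diagonal entries (1,1,1,1,1,1).

Boundary ∂_2: C_2 → C_1 maps a triangle to the signed sum of its edges. For instance
  ∂[0,2,3] = [2,3] − [0,3] + [0,2],
  ∂[1,3,4] = [3,4] − [1,4] + [1,3].
This gives a 21×14 integer matrix of rank 13; reducing to Smith normal form yields diagonal entries (1,1,1,1,1,1,1,1,1,1,1,1,1).

Reading off H_k = ker ∂_k / im ∂_{k+1}:

  H_0: rank C_0 − rank ∂_1 = 7 − 6 = 1, and the invariant factors of ∂_1 are all 1, so H_0 ≅ Z.
  H_1: rank ker ∂_1 − rank ∂_2 = (21 − 6) − 13 = 2, and the invariant factors of ∂_2 are all 1, so H_1 ≅ Z^2.
  H_2: rank ker ∂_2 − rank ∂_3 = (14 − 13) − 0 = 1, and there is no ∂_3, so H_2 ≅ Z.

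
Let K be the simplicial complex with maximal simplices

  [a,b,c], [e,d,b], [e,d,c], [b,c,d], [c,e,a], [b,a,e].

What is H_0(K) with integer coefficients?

H_0 = Z.

Take the total order a < b < c < d < e on the vertex set. Then K (dimension 2) consists of the simplices:

  0-simplices (5): a, b, c, d, e
  1-simplices (9): ab, ac, ae, bc, bd, be, cd, ce, de
  2-simplices (6): abc, abe, ace, bcd, bde, cde

so the chain groups are C_0 ≅ Z^5, C_1 ≅ Z^9, C_2 ≅ Z^6.

∂_1: C_1 → C_0 is given by ∂[p,q] = [q] − [p].
This gives a 5×9 integer matrix of rank 4; reducing to Smith normal form yields diagonal entries (1,1,1,1).

Boundary ∂_2: C_2 → C_1 sends each 2-simplex [p,q,r] to [q,r] − [p,r] + [p,q]. For instance
  ∂abe = be − ae + ab,
  ∂cde = de − ce + cd.
The resulting 9×6 matrix has rank 5, and its Smith normal form has invariant factors (1,1,1,1,1).

Computing H_k = (kernel of ∂_k) / (image of ∂_{k+1}):

  H_0: rank C_0 − rank ∂_1 = 5 − 4 = 1, and the invariant factors of ∂_1 are all 1, so H_0 = Z.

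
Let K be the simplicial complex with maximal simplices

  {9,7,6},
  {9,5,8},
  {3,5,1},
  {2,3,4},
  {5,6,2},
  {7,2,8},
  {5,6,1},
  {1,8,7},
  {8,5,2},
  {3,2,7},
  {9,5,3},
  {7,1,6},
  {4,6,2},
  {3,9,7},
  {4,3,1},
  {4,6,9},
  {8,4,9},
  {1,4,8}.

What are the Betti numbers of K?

We work with the vertex ordering 1 < 2 < 3 < 4 < 5 < 6 < 7 < 8 < 9. The simplices of K, each written with vertices in increasing order, are:

  0-simplices (9): [1], [2], [3], [4], [5], [6], [7], [8], [9]
  1-simplices (27): (27 of them)
  2-simplices (18): [1,3,4], [1,3,5], [1,4,8], [1,5,6], [1,6,7], [1,7,8], [2,3,4], [2,3,7], [2,4,6], [2,5,6], [2,5,8], [2,7,8], [3,5,9], [3,7,9], [4,6,9], [4,8,9], [5,8,9], [6,7,9]

giving chain groups C_0 ≅ Z^9, C_1 ≅ Z^27, C_2 ≅ Z^18.

∂_1: C_1 → C_0 maps an edge to its endpoints' difference, ∂[p,q] = q − p.
The 9×27 boundary matrix has rank 8 and Smith normal form diag(1,1,1,1,1,1,1,1).

The boundary map ∂_2: C_2 → C_1 sends each 2-simplex [p,q,r] to [q,r] − [p,r] + [p,q]. For instance
  ∂[1,3,5] = [3,5] − [1,5] + [1,3],
  ∂[3,5,9] = [5,9] − [3,9] + [3,5].
As a 27×18 matrix over Z this has rank 17, with invariant factors (1,1,1,1,1,1,1,1,1,1,1,1,1,1,1,1,1).

From H_k ≅ ker(∂_k) / im(∂_{k+1}) we obtain:

  H_0: rank C_0 − rank ∂_1 = 9 − 8 = 1, and the invariant factors of ∂_1 are all 1, so H_0 ≅ Z.
  H_1: rank ker ∂_1 − rank ∂_2 = (27 − 8) − 17 = 2, and the invariant factors of ∂_2 are all 1, so H_1 ≅ Z^2.
  H_2: rank ker ∂_2 − rank ∂_3 = (18 − 17) − 0 = 1, and there is no ∂_3, so H_2 ≅ Z.

Hence the Betti numbers are b_0 = 1, b_1 = 2, b_2 = 1.

b_0 = 1, b_1 = 2, b_2 = 1.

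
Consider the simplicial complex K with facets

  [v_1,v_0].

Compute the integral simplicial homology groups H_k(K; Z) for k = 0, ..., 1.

We work with the vertex ordering v_0 < v_1. The simplices of K, each written with vertices in increasing order, are:

  0-simplices (2): [v_0], [v_1]
  1-simplices (1): [v_0,v_1]

Hence C_0 ≅ Z^2, C_1 ≅ Z^1.

∂_1: C_1 → C_0 maps an edge to its endpoints' difference, ∂[p,q] = q − p. For instance
  ∂[v_0,v_1] = [v_1] − [v_0].
The resulting 2×1 matrix has rank 1, and its Smith normal form has invariant factors (1).

Computing H_k = (kernel of ∂_k) / (image of ∂_{k+1}):

  H_0: rank C_0 − rank ∂_1 = 2 − 1 = 1, and the invariant factors of ∂_1 are all 1, so H_0 ≅ Z.
  H_1: rank ker ∂_1 − rank ∂_2 = (1 − 1) − 0 = 0, and there is no ∂_2, so H_1 ≅ 0.

H_0 ≅ Z,  H_1 = 0.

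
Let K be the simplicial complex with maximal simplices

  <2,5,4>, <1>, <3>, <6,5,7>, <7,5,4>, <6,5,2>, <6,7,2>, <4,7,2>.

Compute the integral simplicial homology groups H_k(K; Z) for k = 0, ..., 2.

H_0 ≅ Z^3,  H_1 = 0,  H_2 ≅ Z.

We work with the vertex ordering 1 < 2 < 3 < 4 < 5 < 6 < 7. The simplices of K, each written with vertices in increasing order, are:

  0-simplices (7): [1], [2], [3], [4], [5], [6], [7]
  1-simplices (9): [2,4], [2,5], [2,6], [2,7], [4,5], [4,7], [5,6], [5,7], [6,7]
  2-simplices (6): [2,4,5], [2,4,7], [2,5,6], [2,6,7], [4,5,7], [5,6,7]

so the chain groups are C_0 ≅ Z^7, C_1 ≅ Z^9, C_2 ≅ Z^6.

Boundary ∂_1: C_1 → C_0 is given by ∂[p,q] = [q] − [p]. For instance
  ∂[2,7] = [7] − [2].
The resulting 7×9 matrix has rank 4, and its Smith normal form has invariant factors (1,1,1,1).

∂_2: C_2 → C_1 acts by ∂[p,q,r] = [q,r] − [p,r] + [p,q]. For instance
  ∂[4,5,7] = [5,7] − [4,7] + [4,5],
  ∂[2,4,7] = [4,7] − [2,7] + [2,4].
The resulting 9×6 matrix has rank 5, and its Smith normal form has invariant factors (1,1,1,1,1).

Now H_k = ker ∂_k / im ∂_{k+1}, so:

  H_0: rank C_0 − rank ∂_1 = 7 − 4 = 3, and the invariant factors of ∂_1 are all 1, so H_0 = Z^3.
  H_1: rank ker ∂_1 − rank ∂_2 = (9 − 4) − 5 = 0, and the invariant factors of ∂_2 are all 1, so H_1 = 0.
  H_2: rank ker ∂_2 − rank ∂_3 = (6 − 5) − 0 = 1, and there is no ∂_3, so H_2 = Z.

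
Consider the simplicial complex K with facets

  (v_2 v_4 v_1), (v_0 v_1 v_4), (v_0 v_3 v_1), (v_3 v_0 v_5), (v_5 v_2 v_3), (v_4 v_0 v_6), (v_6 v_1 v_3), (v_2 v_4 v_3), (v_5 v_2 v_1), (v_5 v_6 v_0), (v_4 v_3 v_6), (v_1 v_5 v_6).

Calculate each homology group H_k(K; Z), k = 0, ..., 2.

Order the vertices as v_0 < v_1 < v_2 < v_3 < v_4 < v_5 < v_6. Listing each simplex with vertices in this order, K has dimension 2 with simplices:

  0-simplices (7): [v_0], [v_1], [v_2], [v_3], [v_4], [v_5], [v_6]
  1-simplices (18): (18 of them)
  2-simplices (12): (12 of them)

giving chain groups C_0 ≅ Z^7, C_1 ≅ Z^18, C_2 ≅ Z^12.

The boundary map ∂_1: C_1 → C_0 maps an edge to its endpoints' difference, ∂[p,q] = q − p. For instance
  ∂[v_0,v_5] = [v_5] − [v_0].
The resulting 7×18 matrix has rank 6, and its Smith normal form has invariant factors (1,1,1,1,1,1).

∂_2: C_2 → C_1 sends each 2-simplex [p,q,r] to [q,r] − [p,r] + [p,q]. For instance
  ∂[v_3,v_4,v_6] = [v_4,v_6] − [v_3,v_6] + [v_3,v_4],
  ∂[v_0,v_1,v_4] = [v_1,v_4] − [v_0,v_4] + [v_0,v_1].
This gives a 18×12 integer matrix of rank 12; reducing to Smith normal form yields diagonal entries (1,1,1,1,1,1,1,1,1,1,1,2).

From H_k ≅ ker(∂_k) / im(∂_{k+1}) we obtain:

  H_0: rank C_0 − rank ∂_1 = 7 − 6 = 1, and the invariant factors of ∂_1 are all 1, so H_0 = Z.
  H_1: rank ker ∂_1 − rank ∂_2 = (18 − 6) − 12 = 0, and ∂_2 has invariant factor 2 > 1, so H_1 = Z/2.
  H_2: rank ker ∂_2 − rank ∂_3 = (12 − 12) − 0 = 0, and there is no ∂_3, so H_2 = 0.

As a check, the Euler characteristic is 7 − 18 + 12 = 1, which agrees with 1 − 0 + 0 = 1.
(K is a triangulation of the real projective plane RP^2.)

H_0 = Z,  H_1 = Z/2,  H_2 = 0.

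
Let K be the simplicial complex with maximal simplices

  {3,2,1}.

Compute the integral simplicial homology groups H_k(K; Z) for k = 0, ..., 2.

H_0 ≅ Z,  H_1 = 0,  H_2 = 0.

Order the vertices as 1 < 2 < 3. Listing each simplex with vertices in this order, K has dimension 2 with simplices:

  0-simplices (3): [1], [2], [3]
  1-simplices (3): [1,2], [1,3], [2,3]
  2-simplices (1): [1,2,3]

giving chain groups C_0 ≅ Z^3, C_1 ≅ Z^3, C_2 ≅ Z^1.

The boundary map ∂_1: C_1 → C_0 maps an edge to its endpoints' difference, ∂[p,q] = q − p.
The 3×3 boundary matrix has rank 2 and Smith normal form diag(1,1).

Boundary ∂_2: C_2 → C_1 maps a triangle to the signed sum of its edges. For instance
  ∂[1,2,3] = [2,3] − [1,3] + [1,2].
As a 3×1 matrix over Z this has rank 1, with invariant factors (1).

Now H_k = ker ∂_k / im ∂_{k+1}, so:

  H_0: rank C_0 − rank ∂_1 = 3 − 2 = 1, and the invariant factors of ∂_1 are all 1, so H_0 ≅ Z.
  H_1: rank ker ∂_1 − rank ∂_2 = (3 − 2) − 1 = 0, and the invariant factors of ∂_2 are all 1, so H_1 ≅ 0.
  H_2: rank ker ∂_2 − rank ∂_3 = (1 − 1) − 0 = 0, and there is no ∂_3, so H_2 ≅ 0.

As a check, the Euler characteristic is 3 − 3 + 1 = 1, which agrees with 1 − 0 + 0 = 1.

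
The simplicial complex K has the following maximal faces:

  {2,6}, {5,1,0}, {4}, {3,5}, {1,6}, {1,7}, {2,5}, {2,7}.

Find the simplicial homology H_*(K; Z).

H_0 ≅ Z^2,  H_1 ≅ Z^2,  H_2 = 0.

Fix the vertex order 0 < 1 < 2 < 3 < 4 < 5 < 6 < 7 and write every simplex with vertices in increasing order. Then dim K = 2 and the simplices of K are:

  0-simplices (8): [0], [1], [2], [3], [4], [5], [6], [7]
  1-simplices (9): [0,1], [0,5], [1,5], [1,6], [1,7], [2,5], [2,6], [2,7], [3,5]
  2-simplices (1): [0,1,5]

so the chain groups are C_0 ≅ Z^8, C_1 ≅ Z^9, C_2 ≅ Z^1.

The boundary map ∂_1: C_1 → C_0 maps an edge to its endpoints' difference, ∂[p,q] = q − p. For instance
  ∂[1,7] = [7] − [1].
The resulting 8×9 matrix has rank 6, and its Smith normal form has invariant factors (1,1,1,1,1,1).

∂_2: C_2 → C_1 sends each 2-simplex [p,q,r] to [q,r] − [p,r] + [p,q]. For instance
  ∂[0,1,5] = [1,5] − [0,5] + [0,1].
This gives a 9×1 integer matrix of rank 1; reducing to Smith normal form yields diagonal entries (1).

Computing H_k = (kernel of ∂_k) / (image of ∂_{k+1}):

  H_0: rank C_0 − rank ∂_1 = 8 − 6 = 2, and the invariant factors of ∂_1 are all 1, so H_0 ≅ Z^2.
  H_1: rank ker ∂_1 − rank ∂_2 = (9 − 6) − 1 = 2, and the invariant factors of ∂_2 are all 1, so H_1 ≅ Z^2.
  H_2: rank ker ∂_2 − rank ∂_3 = (1 − 1) − 0 = 0, and there is no ∂_3, so H_2 ≅ 0.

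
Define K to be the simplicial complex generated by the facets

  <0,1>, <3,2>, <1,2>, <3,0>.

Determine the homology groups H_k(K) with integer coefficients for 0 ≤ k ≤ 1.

H_0 = Z,  H_1 = Z.

We work with the vertex ordering 0 < 1 < 2 < 3. The simplices of K, each written with vertices in increasing order, are:

  0-simplices (4): [0], [1], [2], [3]
  1-simplices (4): [0,1], [0,3], [1,2], [2,3]

Hence C_0 ≅ Z^4, C_1 ≅ Z^4.

The boundary map ∂_1: C_1 → C_0 maps an edge to its endpoints' difference, ∂[p,q] = q − p. For instance
  ∂[0,1] = [1] − [0].
This gives a 4×4 integer matrix of rank 3; reducing to Smith normal form yields diagonal entries (1,1,1).

Reading off H_k = ker ∂_k / im ∂_{k+1}:

  H_0: rank C_0 − rank ∂_1 = 4 − 3 = 1, and the invariant factors of ∂_1 are all 1, so H_0 = Z.
  H_1: rank ker ∂_1 − rank ∂_2 = (4 − 3) − 0 = 1, and there is no ∂_2, so H_1 = Z.

(K is a triangulation of the circle S^1.)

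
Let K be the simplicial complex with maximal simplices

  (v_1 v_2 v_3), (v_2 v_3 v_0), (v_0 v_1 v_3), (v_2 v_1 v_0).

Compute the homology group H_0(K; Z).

Take the total order v_0 < v_1 < v_2 < v_3 on the vertex set. Then K (dimension 2) consists of the simplices:

  0-simplices (4): [v_0], [v_1], [v_2], [v_3]
  1-simplices (6): [v_0,v_1], [v_0,v_2], [v_0,v_3], [v_1,v_2], [v_1,v_3], [v_2,v_3]
  2-simplices (4): [v_0,v_1,v_2], [v_0,v_1,v_3], [v_0,v_2,v_3], [v_1,v_2,v_3]

giving chain groups C_0 ≅ Z^4, C_1 ≅ Z^6, C_2 ≅ Z^4.

Boundary ∂_1: C_1 → C_0 is given by ∂[p,q] = [q] − [p].
The resulting 4×6 matrix has rank 3, and its Smith normal form has invariant factors (1,1,1).

∂_2: C_2 → C_1 acts by ∂[p,q,r] = [q,r] − [p,r] + [p,q]. For instance
  ∂[v_0,v_1,v_3] = [v_1,v_3] − [v_0,v_3] + [v_0,v_1],
  ∂[v_1,v_2,v_3] = [v_2,v_3] − [v_1,v_3] + [v_1,v_2].
The 6×4 boundary matrix has rank 3 and Smith normal form diag(1,1,1).

Reading off H_k = ker ∂_k / im ∂_{k+1}:

  H_0: rank C_0 − rank ∂_1 = 4 − 3 = 1, and the invariant factors of ∂_1 are all 1, so H_0 ≅ Z.

H_0 ≅ Z.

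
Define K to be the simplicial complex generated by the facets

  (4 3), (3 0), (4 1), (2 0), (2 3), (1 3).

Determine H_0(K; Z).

H_0 = Z.

Order the vertices as 0 < 1 < 2 < 3 < 4. Listing each simplex with vertices in this order, K has dimension 1 with simplices:

  0-simplices (5): [0], [1], [2], [3], [4]
  1-simplices (6): [0,2], [0,3], [1,3], [1,4], [2,3], [3,4]

so the chain groups are C_0 ≅ Z^5, C_1 ≅ Z^6.

∂_1: C_1 → C_0 maps an edge to its endpoints' difference, ∂[p,q] = q − p. For instance
  ∂[2,3] = [3] − [2].
As a 5×6 matrix over Z this has rank 4, with invariant factors (1,1,1,1).

Now H_k = ker ∂_k / im ∂_{k+1}, so:

  H_0: rank C_0 − rank ∂_1 = 5 − 4 = 1, and the invariant factors of ∂_1 are all 1, so H_0 ≅ Z.

(K is a triangulation of a wedge of 2 circles.)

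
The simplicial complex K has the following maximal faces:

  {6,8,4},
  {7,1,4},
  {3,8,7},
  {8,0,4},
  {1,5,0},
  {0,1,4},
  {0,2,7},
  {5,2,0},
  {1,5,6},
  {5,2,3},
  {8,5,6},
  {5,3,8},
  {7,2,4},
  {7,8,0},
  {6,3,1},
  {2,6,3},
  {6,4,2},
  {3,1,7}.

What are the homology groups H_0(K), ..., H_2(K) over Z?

H_0 = Z,  H_1 = Z ⊕ Z/2,  H_2 = 0.

We work with the vertex ordering 0 < 1 < 2 < 3 < 4 < 5 < 6 < 7 < 8. The simplices of K, each written with vertices in increasing order, are:

  0-simplices (9): [0], [1], [2], [3], [4], [5], [6], [7], [8]
  1-simplices (27): (27 of them)
  2-simplices (18): [0,1,4], [0,1,5], [0,2,5], [0,2,7], [0,4,8], [0,7,8], [1,3,6], [1,3,7], [1,4,7], [1,5,6], [2,3,5], [2,3,6], [2,4,6], [2,4,7], [3,5,8], [3,7,8], [4,6,8], [5,6,8]

so the chain groups are C_0 ≅ Z^9, C_1 ≅ Z^27, C_2 ≅ Z^18.

Boundary ∂_1: C_1 → C_0 is given by ∂[p,q] = [q] − [p].
The resulting 9×27 matrix has rank 8, and its Smith normal form has invariant factors (1,1,1,1,1,1,1,1).

Boundary ∂_2: C_2 → C_1 sends each 2-simplex [p,q,r] to [q,r] − [p,r] + [p,q]. For instance
  ∂[0,1,4] = [1,4] − [0,4] + [0,1],
  ∂[1,4,7] = [4,7] − [1,7] + [1,4].
As a 27×18 matrix over Z this has rank 18, with invariant factors (1,1,1,1,1,1,1,1,1,1,1,1,1,1,1,1,1,2).

Computing H_k = (kernel of ∂_k) / (image of ∂_{k+1}):

  H_0: rank C_0 − rank ∂_1 = 9 − 8 = 1, and the invariant factors of ∂_1 are all 1, so H_0 ≅ Z.
  H_1: rank ker ∂_1 − rank ∂_2 = (27 − 8) − 18 = 1, and ∂_2 has invariant factor 2 > 1, so H_1 ≅ Z ⊕ Z/2.
  H_2: rank ker ∂_2 − rank ∂_3 = (18 − 18) − 0 = 0, and there is no ∂_3, so H_2 ≅ 0.

As a check, the Euler characteristic is 9 − 27 + 18 = 0, which agrees with 1 − 1 + 0 = 0.
(K is a triangulation of the Klein bottle.)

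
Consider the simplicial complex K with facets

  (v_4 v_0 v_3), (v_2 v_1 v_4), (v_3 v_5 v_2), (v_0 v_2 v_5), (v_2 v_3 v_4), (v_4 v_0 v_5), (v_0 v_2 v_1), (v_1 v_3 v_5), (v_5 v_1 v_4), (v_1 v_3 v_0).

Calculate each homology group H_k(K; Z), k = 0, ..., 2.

We work with the vertex ordering v_0 < v_1 < v_2 < v_3 < v_4 < v_5. The simplices of K, each written with vertices in increasing order, are:

  0-simplices (6): [v_0], [v_1], [v_2], [v_3], [v_4], [v_5]
  1-simplices (15): (15 of them)
  2-simplices (10): [v_0,v_1,v_2], [v_0,v_1,v_3], [v_0,v_2,v_5], [v_0,v_3,v_4], [v_0,v_4,v_5], [v_1,v_2,v_4], [v_1,v_3,v_5], [v_1,v_4,v_5], [v_2,v_3,v_4], [v_2,v_3,v_5]

giving chain groups C_0 ≅ Z^6, C_1 ≅ Z^15, C_2 ≅ Z^10.

∂_1: C_1 → C_0 maps an edge to its endpoints' difference, ∂[p,q] = q − p. For instance
  ∂[v_0,v_1] = [v_1] − [v_0].
The 6×15 boundary matrix has rank 5 and Smith normal form diag(1,1,1,1,1).

∂_2: C_2 → C_1 sends each 2-simplex [p,q,r] to [q,r] − [p,r] + [p,q]. For instance
  ∂[v_0,v_1,v_2] = [v_1,v_2] − [v_0,v_2] + [v_0,v_1],
  ∂[v_0,v_2,v_5] = [v_2,v_5] − [v_0,v_5] + [v_0,v_2].
As a 15×10 matrix over Z this has rank 10, with invariant factors (1,1,1,1,1,1,1,1,1,2).

Now H_k = ker ∂_k / im ∂_{k+1}, so:

  H_0: rank C_0 − rank ∂_1 = 6 − 5 = 1, and the invariant factors of ∂_1 are all 1, so H_0 = Z.
  H_1: rank ker ∂_1 − rank ∂_2 = (15 − 5) − 10 = 0, and ∂_2 has invariant factor 2 > 1, so H_1 = Z/2.
  H_2: rank ker ∂_2 − rank ∂_3 = (10 − 10) − 0 = 0, and there is no ∂_3, so H_2 = 0.

As a check, the Euler characteristic is 6 − 15 + 10 = 1, which agrees with 1 − 0 + 0 = 1.

H_0 ≅ Z,  H_1 ≅ Z/2,  H_2 = 0.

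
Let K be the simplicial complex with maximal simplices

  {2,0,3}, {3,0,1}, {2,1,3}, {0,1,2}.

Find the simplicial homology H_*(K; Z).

K has 4 vertices, 6 edges, 4 triangles.
rank ∂_0 = 0, rank ∂_1 = 3 ⇒ b_0 = 4 − 0 − 3 = 1; all invariant factors of ∂_1 are 1 so no torsion. So H_0 = Z.
rank ∂_1 = 3, rank ∂_2 = 3 ⇒ b_1 = 6 − 3 − 3 = 0; all invariant factors of ∂_2 are 1 so no torsion. So H_1 = 0.
rank ∂_2 = 3, rank ∂_3 = 0 ⇒ b_2 = 4 − 3 − 0 = 1. So H_2 = Z.

H_0 ≅ Z,  H_1 = 0,  H_2 ≅ Z.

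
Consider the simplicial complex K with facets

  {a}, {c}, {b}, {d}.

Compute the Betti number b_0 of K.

b_0 = 4.

K has 4 vertices.
rank ∂_0 = 0, rank ∂_1 = 0 ⇒ b_0 = 4 − 0 − 0 = 4. So H_0 = Z^4.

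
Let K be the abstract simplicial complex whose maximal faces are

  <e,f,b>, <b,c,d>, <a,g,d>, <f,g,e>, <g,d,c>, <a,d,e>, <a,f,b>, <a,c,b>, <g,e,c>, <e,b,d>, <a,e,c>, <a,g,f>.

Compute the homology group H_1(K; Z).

H_1 = Z/2Z.

Fix the vertex order a < b < c < d < e < f < g and write every simplex with vertices in increasing order. Then dim K = 2 and the simplices of K are:

  0-simplices (7): a, b, c, d, e, f, g
  1-simplices (18): ab, ac, ad, ae, af, ag, bc, bd, be, bf, cd, ce, cg, de, dg, ef, eg, fg
  2-simplices (12): abc, abf, ace, ade, adg, afg, bcd, bde, bef, cdg, ceg, efg

giving chain groups C_0 ≅ Z^7, C_1 ≅ Z^18, C_2 ≅ Z^12.

The boundary map ∂_1: C_1 → C_0 sends each edge [p,q] (with p < q) to q − p. For instance
  ∂af = f − a.
The resulting 7×18 matrix has rank 6, and its Smith normal form has invariant factors (1,1,1,1,1,1).

Boundary ∂_2: C_2 → C_1 acts by ∂[p,q,r] = [q,r] − [p,r] + [p,q]. For instance
  ∂afg = fg − ag + af,
  ∂ceg = eg − cg + ce.
The resulting 18×12 matrix has rank 12, and its Smith normal form has invariant factors (1,1,1,1,1,1,1,1,1,1,1,2).

Now H_k = ker ∂_k / im ∂_{k+1}, so:

  H_1: rank ker ∂_1 − rank ∂_2 = (18 − 6) − 12 = 0, and ∂_2 has invariant factor 2 > 1, so H_1 = Z/2Z.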